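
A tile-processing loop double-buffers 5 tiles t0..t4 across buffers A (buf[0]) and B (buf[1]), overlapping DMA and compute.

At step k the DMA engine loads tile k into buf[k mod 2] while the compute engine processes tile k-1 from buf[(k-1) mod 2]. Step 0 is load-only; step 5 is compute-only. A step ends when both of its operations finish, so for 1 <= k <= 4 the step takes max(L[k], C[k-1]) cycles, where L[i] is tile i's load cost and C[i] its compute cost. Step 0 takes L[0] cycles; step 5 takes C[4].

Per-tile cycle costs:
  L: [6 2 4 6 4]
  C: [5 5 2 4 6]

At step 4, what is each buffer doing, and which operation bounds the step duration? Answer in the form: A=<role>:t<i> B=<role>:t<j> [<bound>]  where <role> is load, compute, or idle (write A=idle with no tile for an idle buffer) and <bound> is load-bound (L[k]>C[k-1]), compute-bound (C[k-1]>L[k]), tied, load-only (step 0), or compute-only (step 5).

step 4: A=load:t4 B=compute:t3 [tied]

step 0: L[0]=6 → dur=6, Σ=6 | A=load:t0 B=idle [load-only]
step 1: L[1]=2 C[0]=5 → dur=5, Σ=11 | A=compute:t0 B=load:t1 [compute-bound]
step 2: L[2]=4 C[1]=5 → dur=5, Σ=16 | A=load:t2 B=compute:t1 [compute-bound]
step 3: L[3]=6 C[2]=2 → dur=6, Σ=22 | A=compute:t2 B=load:t3 [load-bound]
step 4: L[4]=4 C[3]=4 → dur=4, Σ=26 | A=load:t4 B=compute:t3 [tied]
step 5: C[4]=6 → dur=6, Σ=32 | A=compute:t4 B=idle [compute-only]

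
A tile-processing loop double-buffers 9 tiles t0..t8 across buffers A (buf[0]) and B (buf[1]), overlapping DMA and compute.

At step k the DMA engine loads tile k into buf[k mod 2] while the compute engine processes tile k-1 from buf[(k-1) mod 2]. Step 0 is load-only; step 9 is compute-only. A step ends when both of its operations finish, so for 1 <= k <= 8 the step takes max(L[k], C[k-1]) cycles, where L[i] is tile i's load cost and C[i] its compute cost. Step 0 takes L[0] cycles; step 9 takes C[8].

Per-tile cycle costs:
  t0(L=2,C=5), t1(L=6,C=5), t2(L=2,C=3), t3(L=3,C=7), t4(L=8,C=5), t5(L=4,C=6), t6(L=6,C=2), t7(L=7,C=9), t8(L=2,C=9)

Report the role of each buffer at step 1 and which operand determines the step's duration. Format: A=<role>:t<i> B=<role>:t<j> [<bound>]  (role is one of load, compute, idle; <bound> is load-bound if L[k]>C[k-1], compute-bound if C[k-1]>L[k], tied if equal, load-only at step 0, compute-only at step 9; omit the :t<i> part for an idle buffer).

[0] DMA t0→A (2c) ∥ CU idle ⇒ 2c, clock 2
[1] DMA t1→B (6c) ∥ CU A:t0 (5c) ⇒ 6c, clock 8
[2] DMA t2→A (2c) ∥ CU B:t1 (5c) ⇒ 5c, clock 13
[3] DMA t3→B (3c) ∥ CU A:t2 (3c) ⇒ 3c, clock 16
[4] DMA t4→A (8c) ∥ CU B:t3 (7c) ⇒ 8c, clock 24
[5] DMA t5→B (4c) ∥ CU A:t4 (5c) ⇒ 5c, clock 29
[6] DMA t6→A (6c) ∥ CU B:t5 (6c) ⇒ 6c, clock 35
[7] DMA t7→B (7c) ∥ CU A:t6 (2c) ⇒ 7c, clock 42
[8] DMA t8→A (2c) ∥ CU B:t7 (9c) ⇒ 9c, clock 51
[9] DMA idle ∥ CU A:t8 (9c) ⇒ 9c, clock 60

step 1: A=compute:t0 B=load:t1 [load-bound]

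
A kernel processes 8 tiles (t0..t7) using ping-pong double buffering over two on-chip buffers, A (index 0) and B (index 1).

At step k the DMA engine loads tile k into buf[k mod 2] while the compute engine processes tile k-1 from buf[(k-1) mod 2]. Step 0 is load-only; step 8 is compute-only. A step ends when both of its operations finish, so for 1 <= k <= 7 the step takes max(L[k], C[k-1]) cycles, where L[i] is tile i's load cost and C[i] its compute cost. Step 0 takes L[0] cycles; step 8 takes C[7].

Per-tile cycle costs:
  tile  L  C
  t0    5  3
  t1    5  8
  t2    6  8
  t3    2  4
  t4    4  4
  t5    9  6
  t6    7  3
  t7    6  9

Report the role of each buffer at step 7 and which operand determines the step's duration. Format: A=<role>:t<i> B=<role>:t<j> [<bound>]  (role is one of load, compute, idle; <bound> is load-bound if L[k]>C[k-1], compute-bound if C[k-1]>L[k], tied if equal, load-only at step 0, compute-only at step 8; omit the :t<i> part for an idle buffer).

step 0: L[0]=5 → dur=5, Σ=5 | A=load:t0 B=idle [load-only]
step 1: L[1]=5 C[0]=3 → dur=5, Σ=10 | A=compute:t0 B=load:t1 [load-bound]
step 2: L[2]=6 C[1]=8 → dur=8, Σ=18 | A=load:t2 B=compute:t1 [compute-bound]
step 3: L[3]=2 C[2]=8 → dur=8, Σ=26 | A=compute:t2 B=load:t3 [compute-bound]
step 4: L[4]=4 C[3]=4 → dur=4, Σ=30 | A=load:t4 B=compute:t3 [tied]
step 5: L[5]=9 C[4]=4 → dur=9, Σ=39 | A=compute:t4 B=load:t5 [load-bound]
step 6: L[6]=7 C[5]=6 → dur=7, Σ=46 | A=load:t6 B=compute:t5 [load-bound]
step 7: L[7]=6 C[6]=3 → dur=6, Σ=52 | A=compute:t6 B=load:t7 [load-bound]
step 8: C[7]=9 → dur=9, Σ=61 | A=idle B=compute:t7 [compute-only]

step 7: A=compute:t6 B=load:t7 [load-bound]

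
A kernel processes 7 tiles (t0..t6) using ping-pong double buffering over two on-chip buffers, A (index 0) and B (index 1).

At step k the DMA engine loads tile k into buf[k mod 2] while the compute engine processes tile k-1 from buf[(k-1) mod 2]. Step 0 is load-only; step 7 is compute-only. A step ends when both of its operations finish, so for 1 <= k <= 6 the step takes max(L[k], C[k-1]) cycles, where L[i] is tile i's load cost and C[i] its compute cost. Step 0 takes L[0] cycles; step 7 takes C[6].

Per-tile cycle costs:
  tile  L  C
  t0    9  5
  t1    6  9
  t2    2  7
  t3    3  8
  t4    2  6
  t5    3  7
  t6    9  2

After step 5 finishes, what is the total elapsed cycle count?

end_cycle[5] = 45

[0] DMA t0→A (9c) ∥ CU idle ⇒ 9c, clock 9
[1] DMA t1→B (6c) ∥ CU A:t0 (5c) ⇒ 6c, clock 15
[2] DMA t2→A (2c) ∥ CU B:t1 (9c) ⇒ 9c, clock 24
[3] DMA t3→B (3c) ∥ CU A:t2 (7c) ⇒ 7c, clock 31
[4] DMA t4→A (2c) ∥ CU B:t3 (8c) ⇒ 8c, clock 39
[5] DMA t5→B (3c) ∥ CU A:t4 (6c) ⇒ 6c, clock 45
[6] DMA t6→A (9c) ∥ CU B:t5 (7c) ⇒ 9c, clock 54
[7] DMA idle ∥ CU A:t6 (2c) ⇒ 2c, clock 56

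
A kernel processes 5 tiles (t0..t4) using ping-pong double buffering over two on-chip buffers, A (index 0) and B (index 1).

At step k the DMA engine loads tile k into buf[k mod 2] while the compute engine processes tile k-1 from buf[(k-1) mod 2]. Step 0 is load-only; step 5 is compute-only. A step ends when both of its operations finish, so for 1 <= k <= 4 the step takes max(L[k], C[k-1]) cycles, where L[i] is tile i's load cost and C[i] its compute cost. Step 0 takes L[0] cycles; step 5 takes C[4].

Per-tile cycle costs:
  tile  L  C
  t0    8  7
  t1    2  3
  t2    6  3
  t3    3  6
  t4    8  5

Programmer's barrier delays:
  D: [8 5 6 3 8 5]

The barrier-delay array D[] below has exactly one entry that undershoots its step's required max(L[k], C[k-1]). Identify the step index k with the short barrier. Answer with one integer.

k=0 barrier L[0]=8→8c, D[0]=8 ok
k=1 barrier max(L[1]=2,C[0]=7)→7c, D[1]=5 SHORT
k=2 barrier max(L[2]=6,C[1]=3)→6c, D[2]=6 ok
k=3 barrier max(L[3]=3,C[2]=3)→3c, D[3]=3 ok
k=4 barrier max(L[4]=8,C[3]=6)→8c, D[4]=8 ok
k=5 barrier C[4]=5→5c, D[5]=5 ok

hazard at step 1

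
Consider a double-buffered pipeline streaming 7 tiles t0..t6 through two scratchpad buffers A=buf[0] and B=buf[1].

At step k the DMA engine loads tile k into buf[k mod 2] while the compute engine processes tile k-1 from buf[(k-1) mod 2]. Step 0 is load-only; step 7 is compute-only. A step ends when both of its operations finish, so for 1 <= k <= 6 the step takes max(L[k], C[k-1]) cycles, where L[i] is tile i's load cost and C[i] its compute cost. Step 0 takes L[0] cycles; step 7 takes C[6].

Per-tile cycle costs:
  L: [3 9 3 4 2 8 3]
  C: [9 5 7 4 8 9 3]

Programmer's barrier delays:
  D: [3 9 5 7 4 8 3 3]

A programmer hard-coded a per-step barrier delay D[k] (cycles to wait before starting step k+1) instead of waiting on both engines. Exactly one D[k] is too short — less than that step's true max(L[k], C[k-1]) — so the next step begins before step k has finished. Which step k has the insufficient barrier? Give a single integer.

hazard at step 6

step 0: need L[0]=3 = 3; D[0]=3 ok
step 1: need max(L[1]=9,C[0]=9) = 9; D[1]=9 ok
step 2: need max(L[2]=3,C[1]=5) = 5; D[2]=5 ok
step 3: need max(L[3]=4,C[2]=7) = 7; D[3]=7 ok
step 4: need max(L[4]=2,C[3]=4) = 4; D[4]=4 ok
step 5: need max(L[5]=8,C[4]=8) = 8; D[5]=8 ok
step 6: need max(L[6]=3,C[5]=9) = 9; D[6]=3 SHORT
step 7: need C[6]=3 = 3; D[7]=3 ok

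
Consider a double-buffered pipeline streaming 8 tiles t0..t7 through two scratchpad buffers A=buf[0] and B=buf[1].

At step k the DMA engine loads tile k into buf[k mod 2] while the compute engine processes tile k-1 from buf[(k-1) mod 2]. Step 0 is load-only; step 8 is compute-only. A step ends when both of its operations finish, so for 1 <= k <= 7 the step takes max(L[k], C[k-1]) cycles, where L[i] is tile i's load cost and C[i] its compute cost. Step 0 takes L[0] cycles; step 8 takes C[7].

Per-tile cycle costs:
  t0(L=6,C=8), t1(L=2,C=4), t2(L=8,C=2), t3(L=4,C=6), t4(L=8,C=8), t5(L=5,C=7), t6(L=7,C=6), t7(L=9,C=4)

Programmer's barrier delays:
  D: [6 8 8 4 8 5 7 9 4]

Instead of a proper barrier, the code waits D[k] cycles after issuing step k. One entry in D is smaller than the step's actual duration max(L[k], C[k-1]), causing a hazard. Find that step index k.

[0] required=L[0]=6=6 vs D=6 ok
[1] required=max(L[1]=2,C[0]=8)=8 vs D=8 ok
[2] required=max(L[2]=8,C[1]=4)=8 vs D=8 ok
[3] required=max(L[3]=4,C[2]=2)=4 vs D=4 ok
[4] required=max(L[4]=8,C[3]=6)=8 vs D=8 ok
[5] required=max(L[5]=5,C[4]=8)=8 vs D=5 SHORT
[6] required=max(L[6]=7,C[5]=7)=7 vs D=7 ok
[7] required=max(L[7]=9,C[6]=6)=9 vs D=9 ok
[8] required=C[7]=4=4 vs D=4 ok

hazard at step 5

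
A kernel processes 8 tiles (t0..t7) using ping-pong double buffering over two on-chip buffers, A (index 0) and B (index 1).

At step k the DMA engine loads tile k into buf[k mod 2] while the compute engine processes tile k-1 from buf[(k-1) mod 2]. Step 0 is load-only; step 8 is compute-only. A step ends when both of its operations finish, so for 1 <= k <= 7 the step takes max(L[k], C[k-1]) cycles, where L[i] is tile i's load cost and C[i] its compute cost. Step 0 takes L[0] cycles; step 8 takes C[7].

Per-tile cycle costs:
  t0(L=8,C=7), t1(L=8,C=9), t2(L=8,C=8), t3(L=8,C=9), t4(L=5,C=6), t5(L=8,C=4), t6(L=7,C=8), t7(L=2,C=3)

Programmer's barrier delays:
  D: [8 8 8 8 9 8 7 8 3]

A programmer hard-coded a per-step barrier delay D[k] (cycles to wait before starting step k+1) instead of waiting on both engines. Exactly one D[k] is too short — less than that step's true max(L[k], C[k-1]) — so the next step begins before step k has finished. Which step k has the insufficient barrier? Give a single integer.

hazard at step 2

[0] required=L[0]=8=8 vs D=8 ok
[1] required=max(L[1]=8,C[0]=7)=8 vs D=8 ok
[2] required=max(L[2]=8,C[1]=9)=9 vs D=8 SHORT
[3] required=max(L[3]=8,C[2]=8)=8 vs D=8 ok
[4] required=max(L[4]=5,C[3]=9)=9 vs D=9 ok
[5] required=max(L[5]=8,C[4]=6)=8 vs D=8 ok
[6] required=max(L[6]=7,C[5]=4)=7 vs D=7 ok
[7] required=max(L[7]=2,C[6]=8)=8 vs D=8 ok
[8] required=C[7]=3=3 vs D=3 ok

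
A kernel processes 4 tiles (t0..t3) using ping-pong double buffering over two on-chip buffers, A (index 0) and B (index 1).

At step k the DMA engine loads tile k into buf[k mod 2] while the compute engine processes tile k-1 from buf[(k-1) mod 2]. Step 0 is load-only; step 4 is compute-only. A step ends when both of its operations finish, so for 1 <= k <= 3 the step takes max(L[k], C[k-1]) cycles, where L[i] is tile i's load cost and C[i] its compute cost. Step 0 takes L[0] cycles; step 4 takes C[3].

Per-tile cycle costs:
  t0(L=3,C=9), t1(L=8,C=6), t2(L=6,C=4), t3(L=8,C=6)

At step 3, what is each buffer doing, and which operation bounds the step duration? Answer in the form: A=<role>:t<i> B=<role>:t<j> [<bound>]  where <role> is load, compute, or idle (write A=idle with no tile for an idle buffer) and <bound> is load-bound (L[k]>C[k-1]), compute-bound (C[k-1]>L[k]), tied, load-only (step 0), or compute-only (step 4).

step 3: A=compute:t2 B=load:t3 [load-bound]

k=0 load=t0/3c comp=- wait=3 total=3
k=1 load=t1/8c comp=t0/9c wait=9 total=12
k=2 load=t2/6c comp=t1/6c wait=6 total=18
k=3 load=t3/8c comp=t2/4c wait=8 total=26
k=4 load=- comp=t3/6c wait=6 total=32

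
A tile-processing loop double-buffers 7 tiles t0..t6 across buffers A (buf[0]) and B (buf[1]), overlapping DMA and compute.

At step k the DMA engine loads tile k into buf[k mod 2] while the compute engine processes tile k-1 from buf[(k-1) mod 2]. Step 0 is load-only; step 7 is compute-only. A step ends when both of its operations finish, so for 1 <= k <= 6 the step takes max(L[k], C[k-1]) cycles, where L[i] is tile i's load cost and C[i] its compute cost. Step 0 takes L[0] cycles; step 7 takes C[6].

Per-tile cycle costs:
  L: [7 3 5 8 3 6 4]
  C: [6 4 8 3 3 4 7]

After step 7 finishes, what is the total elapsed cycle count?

end_cycle[7] = 46

k=0 load=t0/7c comp=- wait=7 total=7
k=1 load=t1/3c comp=t0/6c wait=6 total=13
k=2 load=t2/5c comp=t1/4c wait=5 total=18
k=3 load=t3/8c comp=t2/8c wait=8 total=26
k=4 load=t4/3c comp=t3/3c wait=3 total=29
k=5 load=t5/6c comp=t4/3c wait=6 total=35
k=6 load=t6/4c comp=t5/4c wait=4 total=39
k=7 load=- comp=t6/7c wait=7 total=46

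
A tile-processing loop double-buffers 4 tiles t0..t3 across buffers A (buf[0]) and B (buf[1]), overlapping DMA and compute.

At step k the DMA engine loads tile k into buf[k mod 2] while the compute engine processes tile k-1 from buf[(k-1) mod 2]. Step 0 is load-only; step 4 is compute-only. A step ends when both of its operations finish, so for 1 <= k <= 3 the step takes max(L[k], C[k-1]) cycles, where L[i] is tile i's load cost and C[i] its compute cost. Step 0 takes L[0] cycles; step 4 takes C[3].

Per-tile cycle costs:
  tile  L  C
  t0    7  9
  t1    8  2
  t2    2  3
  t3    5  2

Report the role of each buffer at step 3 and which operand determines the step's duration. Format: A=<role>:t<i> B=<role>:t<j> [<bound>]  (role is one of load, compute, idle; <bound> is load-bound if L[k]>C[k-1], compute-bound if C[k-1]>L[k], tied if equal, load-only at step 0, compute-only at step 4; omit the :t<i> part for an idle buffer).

  0. 7=7c; end=7; A:t0 B:-
  1. max(8,9)=9c; end=16; A:t0 B:t1
  2. max(2,2)=2c; end=18; A:t2 B:t1
  3. max(5,3)=5c; end=23; A:t2 B:t3
  4. 2=2c; end=25; A:t2 B:t3

step 3: A=compute:t2 B=load:t3 [load-bound]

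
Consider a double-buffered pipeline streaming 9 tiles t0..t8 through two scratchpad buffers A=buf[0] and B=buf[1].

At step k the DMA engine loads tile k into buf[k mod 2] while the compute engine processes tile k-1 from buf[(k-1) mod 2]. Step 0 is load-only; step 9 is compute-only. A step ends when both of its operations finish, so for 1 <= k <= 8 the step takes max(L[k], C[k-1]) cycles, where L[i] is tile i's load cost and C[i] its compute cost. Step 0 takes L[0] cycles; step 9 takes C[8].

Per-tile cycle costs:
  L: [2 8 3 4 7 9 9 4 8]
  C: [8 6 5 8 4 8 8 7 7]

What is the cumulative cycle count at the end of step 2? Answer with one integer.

step 0: L[0]=2 → dur=2, Σ=2 | A=load:t0 B=idle [load-only]
step 1: L[1]=8 C[0]=8 → dur=8, Σ=10 | A=compute:t0 B=load:t1 [tied]
step 2: L[2]=3 C[1]=6 → dur=6, Σ=16 | A=load:t2 B=compute:t1 [compute-bound]
step 3: L[3]=4 C[2]=5 → dur=5, Σ=21 | A=compute:t2 B=load:t3 [compute-bound]
step 4: L[4]=7 C[3]=8 → dur=8, Σ=29 | A=load:t4 B=compute:t3 [compute-bound]
step 5: L[5]=9 C[4]=4 → dur=9, Σ=38 | A=compute:t4 B=load:t5 [load-bound]
step 6: L[6]=9 C[5]=8 → dur=9, Σ=47 | A=load:t6 B=compute:t5 [load-bound]
step 7: L[7]=4 C[6]=8 → dur=8, Σ=55 | A=compute:t6 B=load:t7 [compute-bound]
step 8: L[8]=8 C[7]=7 → dur=8, Σ=63 | A=load:t8 B=compute:t7 [load-bound]
step 9: C[8]=7 → dur=7, Σ=70 | A=compute:t8 B=idle [compute-only]

end_cycle[2] = 16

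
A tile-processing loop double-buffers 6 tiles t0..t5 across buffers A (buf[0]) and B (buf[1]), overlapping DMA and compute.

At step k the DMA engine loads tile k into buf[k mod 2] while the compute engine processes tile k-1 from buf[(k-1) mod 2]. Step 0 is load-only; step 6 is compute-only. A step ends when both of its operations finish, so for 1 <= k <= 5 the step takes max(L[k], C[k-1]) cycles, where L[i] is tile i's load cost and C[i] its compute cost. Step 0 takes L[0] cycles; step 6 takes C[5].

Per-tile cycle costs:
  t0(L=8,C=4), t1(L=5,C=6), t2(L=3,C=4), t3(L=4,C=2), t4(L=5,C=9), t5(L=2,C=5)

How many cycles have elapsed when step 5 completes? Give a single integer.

[0] DMA t0→A (8c) ∥ CU idle ⇒ 8c, clock 8
[1] DMA t1→B (5c) ∥ CU A:t0 (4c) ⇒ 5c, clock 13
[2] DMA t2→A (3c) ∥ CU B:t1 (6c) ⇒ 6c, clock 19
[3] DMA t3→B (4c) ∥ CU A:t2 (4c) ⇒ 4c, clock 23
[4] DMA t4→A (5c) ∥ CU B:t3 (2c) ⇒ 5c, clock 28
[5] DMA t5→B (2c) ∥ CU A:t4 (9c) ⇒ 9c, clock 37
[6] DMA idle ∥ CU B:t5 (5c) ⇒ 5c, clock 42

end_cycle[5] = 37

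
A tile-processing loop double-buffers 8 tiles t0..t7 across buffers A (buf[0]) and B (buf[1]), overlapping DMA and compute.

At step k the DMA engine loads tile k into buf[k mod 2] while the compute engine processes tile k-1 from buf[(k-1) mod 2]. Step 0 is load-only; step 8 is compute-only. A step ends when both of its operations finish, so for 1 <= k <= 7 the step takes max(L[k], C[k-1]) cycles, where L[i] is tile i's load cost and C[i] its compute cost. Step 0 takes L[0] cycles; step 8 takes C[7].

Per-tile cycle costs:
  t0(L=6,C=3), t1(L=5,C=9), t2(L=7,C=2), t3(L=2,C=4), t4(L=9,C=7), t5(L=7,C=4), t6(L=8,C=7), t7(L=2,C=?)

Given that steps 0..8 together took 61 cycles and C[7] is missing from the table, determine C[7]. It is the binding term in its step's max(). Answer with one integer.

C[7] = 8

step 0 → dur = L[0]=6 = 6
step 1 → dur = max(L[1]=5, C[0]=3) = 5
step 2 → dur = max(L[2]=7, C[1]=9) = 9
step 3 → dur = max(L[3]=2, C[2]=2) = 2
step 4 → dur = max(L[4]=9, C[3]=4) = 9
step 5 → dur = max(L[5]=7, C[4]=7) = 7
step 6 → dur = max(L[6]=8, C[5]=4) = 8
step 7 → dur = max(L[7]=2, C[6]=7) = 7
step 8 → dur = C[7]=? = C[7]  (unknown; binding)
sum of known step durations = 53
dur[8] = total - known = 61 - 53 = 8
C[7] is the binding max in step 8, so C[7] = dur[8] = 8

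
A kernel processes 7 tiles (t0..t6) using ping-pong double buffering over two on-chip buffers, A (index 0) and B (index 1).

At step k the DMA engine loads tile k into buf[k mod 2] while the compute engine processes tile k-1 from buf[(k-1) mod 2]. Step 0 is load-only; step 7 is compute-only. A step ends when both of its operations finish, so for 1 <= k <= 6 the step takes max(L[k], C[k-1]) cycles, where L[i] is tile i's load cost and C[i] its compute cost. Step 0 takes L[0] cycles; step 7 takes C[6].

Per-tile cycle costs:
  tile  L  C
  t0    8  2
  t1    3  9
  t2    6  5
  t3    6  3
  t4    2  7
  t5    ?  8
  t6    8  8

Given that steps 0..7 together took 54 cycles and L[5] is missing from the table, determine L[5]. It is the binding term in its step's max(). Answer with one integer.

L[5] = 9

step 0 | dur = L[0]=8 = 8
step 1 | dur = max(L[1]=3, C[0]=2) = 3
step 2 | dur = max(L[2]=6, C[1]=9) = 9
step 3 | dur = max(L[3]=6, C[2]=5) = 6
step 4 | dur = max(L[4]=2, C[3]=3) = 3
step 5 | dur = max(L[5]=?, C[4]=7) = L[5]  (unknown; binding)
step 6 | dur = max(L[6]=8, C[5]=8) = 8
step 7 | dur = C[6]=8 = 8
sum of known step durations = 45
dur[5] = total - known = 54 - 45 = 9
L[5] is the binding max in step 5, so L[5] = dur[5] = 9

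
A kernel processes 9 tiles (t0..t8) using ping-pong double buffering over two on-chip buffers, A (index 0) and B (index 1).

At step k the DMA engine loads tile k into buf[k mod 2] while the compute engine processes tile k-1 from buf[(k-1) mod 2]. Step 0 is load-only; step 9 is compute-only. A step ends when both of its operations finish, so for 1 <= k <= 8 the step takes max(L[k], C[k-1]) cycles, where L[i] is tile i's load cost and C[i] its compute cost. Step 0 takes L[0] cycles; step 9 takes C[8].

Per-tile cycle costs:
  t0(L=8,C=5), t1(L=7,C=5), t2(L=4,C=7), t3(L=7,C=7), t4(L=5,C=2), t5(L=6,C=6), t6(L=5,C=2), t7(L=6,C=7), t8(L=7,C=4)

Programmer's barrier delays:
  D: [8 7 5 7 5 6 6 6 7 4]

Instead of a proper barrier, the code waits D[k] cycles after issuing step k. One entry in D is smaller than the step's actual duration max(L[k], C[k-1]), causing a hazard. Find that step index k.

hazard at step 4

[0] required=L[0]=8=8 vs D=8 ok
[1] required=max(L[1]=7,C[0]=5)=7 vs D=7 ok
[2] required=max(L[2]=4,C[1]=5)=5 vs D=5 ok
[3] required=max(L[3]=7,C[2]=7)=7 vs D=7 ok
[4] required=max(L[4]=5,C[3]=7)=7 vs D=5 SHORT
[5] required=max(L[5]=6,C[4]=2)=6 vs D=6 ok
[6] required=max(L[6]=5,C[5]=6)=6 vs D=6 ok
[7] required=max(L[7]=6,C[6]=2)=6 vs D=6 ok
[8] required=max(L[8]=7,C[7]=7)=7 vs D=7 ok
[9] required=C[8]=4=4 vs D=4 ok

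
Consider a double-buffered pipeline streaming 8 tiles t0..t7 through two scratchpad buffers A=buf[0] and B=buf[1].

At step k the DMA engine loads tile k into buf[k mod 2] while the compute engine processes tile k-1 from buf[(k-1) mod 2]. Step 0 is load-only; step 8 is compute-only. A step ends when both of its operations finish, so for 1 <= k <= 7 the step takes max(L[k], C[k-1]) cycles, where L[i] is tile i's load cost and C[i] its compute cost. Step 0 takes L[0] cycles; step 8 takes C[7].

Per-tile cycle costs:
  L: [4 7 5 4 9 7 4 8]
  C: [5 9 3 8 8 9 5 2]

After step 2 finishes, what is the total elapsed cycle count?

step 0: L[0]=4 → dur=4, Σ=4 | A=load:t0 B=idle [load-only]
step 1: L[1]=7 C[0]=5 → dur=7, Σ=11 | A=compute:t0 B=load:t1 [load-bound]
step 2: L[2]=5 C[1]=9 → dur=9, Σ=20 | A=load:t2 B=compute:t1 [compute-bound]
step 3: L[3]=4 C[2]=3 → dur=4, Σ=24 | A=compute:t2 B=load:t3 [load-bound]
step 4: L[4]=9 C[3]=8 → dur=9, Σ=33 | A=load:t4 B=compute:t3 [load-bound]
step 5: L[5]=7 C[4]=8 → dur=8, Σ=41 | A=compute:t4 B=load:t5 [compute-bound]
step 6: L[6]=4 C[5]=9 → dur=9, Σ=50 | A=load:t6 B=compute:t5 [compute-bound]
step 7: L[7]=8 C[6]=5 → dur=8, Σ=58 | A=compute:t6 B=load:t7 [load-bound]
step 8: C[7]=2 → dur=2, Σ=60 | A=idle B=compute:t7 [compute-only]

end_cycle[2] = 20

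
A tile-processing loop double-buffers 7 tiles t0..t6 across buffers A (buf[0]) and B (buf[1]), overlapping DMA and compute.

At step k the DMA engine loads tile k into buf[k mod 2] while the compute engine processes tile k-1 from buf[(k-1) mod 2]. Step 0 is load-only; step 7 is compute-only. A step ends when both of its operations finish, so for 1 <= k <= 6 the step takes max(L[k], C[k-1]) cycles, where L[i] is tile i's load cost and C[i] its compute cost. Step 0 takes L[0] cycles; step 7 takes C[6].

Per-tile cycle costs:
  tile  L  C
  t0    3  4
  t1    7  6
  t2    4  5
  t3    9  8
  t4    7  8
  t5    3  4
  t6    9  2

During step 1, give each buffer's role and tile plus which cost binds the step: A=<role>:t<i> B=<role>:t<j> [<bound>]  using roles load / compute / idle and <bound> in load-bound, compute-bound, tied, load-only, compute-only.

step 1: A=compute:t0 B=load:t1 [load-bound]

k=0 load=t0/3c comp=- wait=3 total=3
k=1 load=t1/7c comp=t0/4c wait=7 total=10
k=2 load=t2/4c comp=t1/6c wait=6 total=16
k=3 load=t3/9c comp=t2/5c wait=9 total=25
k=4 load=t4/7c comp=t3/8c wait=8 total=33
k=5 load=t5/3c comp=t4/8c wait=8 total=41
k=6 load=t6/9c comp=t5/4c wait=9 total=50
k=7 load=- comp=t6/2c wait=2 total=52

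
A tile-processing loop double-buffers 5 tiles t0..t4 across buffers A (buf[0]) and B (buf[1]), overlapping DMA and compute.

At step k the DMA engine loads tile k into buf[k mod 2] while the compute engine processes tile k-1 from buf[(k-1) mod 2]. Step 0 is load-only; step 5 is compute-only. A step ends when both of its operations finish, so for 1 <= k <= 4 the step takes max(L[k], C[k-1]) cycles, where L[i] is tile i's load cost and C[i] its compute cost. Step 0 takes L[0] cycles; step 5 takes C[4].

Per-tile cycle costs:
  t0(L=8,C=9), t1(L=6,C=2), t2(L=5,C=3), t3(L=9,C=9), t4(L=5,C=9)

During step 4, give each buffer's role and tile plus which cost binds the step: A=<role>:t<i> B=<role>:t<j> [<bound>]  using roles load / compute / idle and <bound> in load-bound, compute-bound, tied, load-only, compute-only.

step 4: A=load:t4 B=compute:t3 [compute-bound]

step 0: L[0]=8 → dur=8, Σ=8 | A=load:t0 B=idle [load-only]
step 1: L[1]=6 C[0]=9 → dur=9, Σ=17 | A=compute:t0 B=load:t1 [compute-bound]
step 2: L[2]=5 C[1]=2 → dur=5, Σ=22 | A=load:t2 B=compute:t1 [load-bound]
step 3: L[3]=9 C[2]=3 → dur=9, Σ=31 | A=compute:t2 B=load:t3 [load-bound]
step 4: L[4]=5 C[3]=9 → dur=9, Σ=40 | A=load:t4 B=compute:t3 [compute-bound]
step 5: C[4]=9 → dur=9, Σ=49 | A=compute:t4 B=idle [compute-only]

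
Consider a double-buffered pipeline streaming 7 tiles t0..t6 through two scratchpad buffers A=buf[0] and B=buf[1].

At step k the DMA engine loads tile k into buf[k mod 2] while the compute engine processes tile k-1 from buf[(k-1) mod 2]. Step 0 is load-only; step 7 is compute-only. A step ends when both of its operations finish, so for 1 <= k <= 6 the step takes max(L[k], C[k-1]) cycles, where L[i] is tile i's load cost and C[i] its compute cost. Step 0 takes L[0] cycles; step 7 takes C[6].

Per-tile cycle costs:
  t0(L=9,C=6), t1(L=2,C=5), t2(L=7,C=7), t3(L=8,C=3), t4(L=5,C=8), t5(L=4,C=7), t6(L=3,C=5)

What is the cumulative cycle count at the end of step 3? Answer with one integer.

end_cycle[3] = 30

step 0: L[0]=9 → dur=9, Σ=9 | A=load:t0 B=idle [load-only]
step 1: L[1]=2 C[0]=6 → dur=6, Σ=15 | A=compute:t0 B=load:t1 [compute-bound]
step 2: L[2]=7 C[1]=5 → dur=7, Σ=22 | A=load:t2 B=compute:t1 [load-bound]
step 3: L[3]=8 C[2]=7 → dur=8, Σ=30 | A=compute:t2 B=load:t3 [load-bound]
step 4: L[4]=5 C[3]=3 → dur=5, Σ=35 | A=load:t4 B=compute:t3 [load-bound]
step 5: L[5]=4 C[4]=8 → dur=8, Σ=43 | A=compute:t4 B=load:t5 [compute-bound]
step 6: L[6]=3 C[5]=7 → dur=7, Σ=50 | A=load:t6 B=compute:t5 [compute-bound]
step 7: C[6]=5 → dur=5, Σ=55 | A=compute:t6 B=idle [compute-only]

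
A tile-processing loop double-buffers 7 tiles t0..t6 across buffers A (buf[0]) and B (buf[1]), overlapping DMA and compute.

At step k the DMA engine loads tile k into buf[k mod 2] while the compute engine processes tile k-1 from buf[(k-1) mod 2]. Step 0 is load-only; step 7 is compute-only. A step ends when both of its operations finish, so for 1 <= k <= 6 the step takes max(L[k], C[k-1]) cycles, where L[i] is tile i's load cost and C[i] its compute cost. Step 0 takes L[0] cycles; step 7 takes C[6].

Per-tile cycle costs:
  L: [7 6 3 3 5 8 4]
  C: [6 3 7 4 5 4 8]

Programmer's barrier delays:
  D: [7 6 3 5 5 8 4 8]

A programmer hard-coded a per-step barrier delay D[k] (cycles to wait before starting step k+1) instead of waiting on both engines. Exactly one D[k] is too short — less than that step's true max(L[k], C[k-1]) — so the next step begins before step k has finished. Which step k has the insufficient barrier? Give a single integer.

[0] required=L[0]=7=7 vs D=7 ok
[1] required=max(L[1]=6,C[0]=6)=6 vs D=6 ok
[2] required=max(L[2]=3,C[1]=3)=3 vs D=3 ok
[3] required=max(L[3]=3,C[2]=7)=7 vs D=5 SHORT
[4] required=max(L[4]=5,C[3]=4)=5 vs D=5 ok
[5] required=max(L[5]=8,C[4]=5)=8 vs D=8 ok
[6] required=max(L[6]=4,C[5]=4)=4 vs D=4 ok
[7] required=C[6]=8=8 vs D=8 ok

hazard at step 3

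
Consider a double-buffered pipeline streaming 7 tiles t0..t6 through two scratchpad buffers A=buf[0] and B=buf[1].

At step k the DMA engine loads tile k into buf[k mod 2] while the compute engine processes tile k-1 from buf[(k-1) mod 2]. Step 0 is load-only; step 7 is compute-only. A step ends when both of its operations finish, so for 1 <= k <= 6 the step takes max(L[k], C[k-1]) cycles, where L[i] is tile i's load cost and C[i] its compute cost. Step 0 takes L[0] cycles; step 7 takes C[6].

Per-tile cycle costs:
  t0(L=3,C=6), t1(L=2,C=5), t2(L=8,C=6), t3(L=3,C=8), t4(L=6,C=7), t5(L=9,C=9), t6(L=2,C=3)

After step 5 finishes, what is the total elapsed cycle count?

end_cycle[5] = 40

step 0: L[0]=3 → dur=3, Σ=3 | A=load:t0 B=idle [load-only]
step 1: L[1]=2 C[0]=6 → dur=6, Σ=9 | A=compute:t0 B=load:t1 [compute-bound]
step 2: L[2]=8 C[1]=5 → dur=8, Σ=17 | A=load:t2 B=compute:t1 [load-bound]
step 3: L[3]=3 C[2]=6 → dur=6, Σ=23 | A=compute:t2 B=load:t3 [compute-bound]
step 4: L[4]=6 C[3]=8 → dur=8, Σ=31 | A=load:t4 B=compute:t3 [compute-bound]
step 5: L[5]=9 C[4]=7 → dur=9, Σ=40 | A=compute:t4 B=load:t5 [load-bound]
step 6: L[6]=2 C[5]=9 → dur=9, Σ=49 | A=load:t6 B=compute:t5 [compute-bound]
step 7: C[6]=3 → dur=3, Σ=52 | A=compute:t6 B=idle [compute-only]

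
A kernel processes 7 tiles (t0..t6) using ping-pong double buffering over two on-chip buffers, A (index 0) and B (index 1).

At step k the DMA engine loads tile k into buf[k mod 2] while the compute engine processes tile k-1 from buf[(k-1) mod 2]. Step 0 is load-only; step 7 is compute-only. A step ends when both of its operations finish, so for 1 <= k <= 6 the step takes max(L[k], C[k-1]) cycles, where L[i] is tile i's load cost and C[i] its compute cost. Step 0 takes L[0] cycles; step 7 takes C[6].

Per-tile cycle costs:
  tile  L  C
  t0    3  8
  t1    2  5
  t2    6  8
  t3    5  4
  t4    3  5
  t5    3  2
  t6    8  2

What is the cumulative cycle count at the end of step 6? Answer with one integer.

  0. 3=3c; end=3; A:t0 B:-
  1. max(2,8)=8c; end=11; A:t0 B:t1
  2. max(6,5)=6c; end=17; A:t2 B:t1
  3. max(5,8)=8c; end=25; A:t2 B:t3
  4. max(3,4)=4c; end=29; A:t4 B:t3
  5. max(3,5)=5c; end=34; A:t4 B:t5
  6. max(8,2)=8c; end=42; A:t6 B:t5
  7. 2=2c; end=44; A:t6 B:t5

end_cycle[6] = 42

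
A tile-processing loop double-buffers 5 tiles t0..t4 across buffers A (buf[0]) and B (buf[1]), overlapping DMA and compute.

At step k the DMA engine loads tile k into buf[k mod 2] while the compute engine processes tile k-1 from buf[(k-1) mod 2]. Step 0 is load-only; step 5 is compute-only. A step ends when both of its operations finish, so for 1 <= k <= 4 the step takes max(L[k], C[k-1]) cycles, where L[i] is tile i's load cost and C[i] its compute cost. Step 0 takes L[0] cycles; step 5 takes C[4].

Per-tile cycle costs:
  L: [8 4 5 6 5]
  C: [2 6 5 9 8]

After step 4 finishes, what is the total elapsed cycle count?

end_cycle[4] = 33

step 0: L[0]=8 → dur=8, Σ=8 | A=load:t0 B=idle [load-only]
step 1: L[1]=4 C[0]=2 → dur=4, Σ=12 | A=compute:t0 B=load:t1 [load-bound]
step 2: L[2]=5 C[1]=6 → dur=6, Σ=18 | A=load:t2 B=compute:t1 [compute-bound]
step 3: L[3]=6 C[2]=5 → dur=6, Σ=24 | A=compute:t2 B=load:t3 [load-bound]
step 4: L[4]=5 C[3]=9 → dur=9, Σ=33 | A=load:t4 B=compute:t3 [compute-bound]
step 5: C[4]=8 → dur=8, Σ=41 | A=compute:t4 B=idle [compute-only]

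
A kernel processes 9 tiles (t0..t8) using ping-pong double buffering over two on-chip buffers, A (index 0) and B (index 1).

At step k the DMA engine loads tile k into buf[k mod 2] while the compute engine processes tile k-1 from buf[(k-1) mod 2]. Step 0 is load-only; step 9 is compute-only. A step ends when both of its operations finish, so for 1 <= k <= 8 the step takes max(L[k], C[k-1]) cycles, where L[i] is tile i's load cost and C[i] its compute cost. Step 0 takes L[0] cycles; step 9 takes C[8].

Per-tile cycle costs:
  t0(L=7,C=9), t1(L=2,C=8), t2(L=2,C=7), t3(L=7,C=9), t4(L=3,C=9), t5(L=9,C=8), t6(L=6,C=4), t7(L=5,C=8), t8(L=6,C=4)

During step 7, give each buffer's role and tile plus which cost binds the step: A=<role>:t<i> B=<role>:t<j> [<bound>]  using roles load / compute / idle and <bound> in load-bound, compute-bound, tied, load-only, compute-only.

step 7: A=compute:t6 B=load:t7 [load-bound]

[0] DMA t0→A (7c) ∥ CU idle ⇒ 7c, clock 7
[1] DMA t1→B (2c) ∥ CU A:t0 (9c) ⇒ 9c, clock 16
[2] DMA t2→A (2c) ∥ CU B:t1 (8c) ⇒ 8c, clock 24
[3] DMA t3→B (7c) ∥ CU A:t2 (7c) ⇒ 7c, clock 31
[4] DMA t4→A (3c) ∥ CU B:t3 (9c) ⇒ 9c, clock 40
[5] DMA t5→B (9c) ∥ CU A:t4 (9c) ⇒ 9c, clock 49
[6] DMA t6→A (6c) ∥ CU B:t5 (8c) ⇒ 8c, clock 57
[7] DMA t7→B (5c) ∥ CU A:t6 (4c) ⇒ 5c, clock 62
[8] DMA t8→A (6c) ∥ CU B:t7 (8c) ⇒ 8c, clock 70
[9] DMA idle ∥ CU A:t8 (4c) ⇒ 4c, clock 74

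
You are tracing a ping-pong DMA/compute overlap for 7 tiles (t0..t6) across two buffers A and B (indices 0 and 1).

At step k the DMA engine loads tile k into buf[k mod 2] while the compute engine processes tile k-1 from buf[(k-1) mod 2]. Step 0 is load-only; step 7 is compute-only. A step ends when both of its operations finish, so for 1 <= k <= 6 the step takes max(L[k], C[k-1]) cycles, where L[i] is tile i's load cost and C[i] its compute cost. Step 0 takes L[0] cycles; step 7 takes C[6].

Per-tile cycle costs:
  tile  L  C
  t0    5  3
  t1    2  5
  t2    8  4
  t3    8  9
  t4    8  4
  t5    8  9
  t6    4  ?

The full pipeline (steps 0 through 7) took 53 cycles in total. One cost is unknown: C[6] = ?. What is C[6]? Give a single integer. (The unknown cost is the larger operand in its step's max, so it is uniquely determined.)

step 0: dur = L[0]=5 = 5
step 1: dur = max(L[1]=2, C[0]=3) = 3
step 2: dur = max(L[2]=8, C[1]=5) = 8
step 3: dur = max(L[3]=8, C[2]=4) = 8
step 4: dur = max(L[4]=8, C[3]=9) = 9
step 5: dur = max(L[5]=8, C[4]=4) = 8
step 6: dur = max(L[6]=4, C[5]=9) = 9
step 7: dur = C[6]=? = C[6]  (unknown; binding)
sum of known step durations = 50
dur[7] = total - known = 53 - 50 = 3
C[6] is the binding max in step 7, so C[6] = dur[7] = 3

C[6] = 3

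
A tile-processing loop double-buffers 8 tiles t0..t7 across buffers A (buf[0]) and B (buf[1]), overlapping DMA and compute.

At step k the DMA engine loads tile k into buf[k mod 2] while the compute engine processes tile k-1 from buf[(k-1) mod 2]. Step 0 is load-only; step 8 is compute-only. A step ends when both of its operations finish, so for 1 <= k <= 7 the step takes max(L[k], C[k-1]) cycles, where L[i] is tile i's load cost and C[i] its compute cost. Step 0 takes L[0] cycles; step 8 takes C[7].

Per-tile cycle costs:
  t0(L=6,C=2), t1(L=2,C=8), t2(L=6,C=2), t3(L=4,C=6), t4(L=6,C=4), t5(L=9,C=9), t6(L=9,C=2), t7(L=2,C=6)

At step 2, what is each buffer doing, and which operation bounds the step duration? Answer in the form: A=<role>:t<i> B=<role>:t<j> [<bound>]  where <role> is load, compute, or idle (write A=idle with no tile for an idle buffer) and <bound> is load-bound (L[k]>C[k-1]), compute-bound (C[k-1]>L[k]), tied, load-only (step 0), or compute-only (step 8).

step 2: A=load:t2 B=compute:t1 [compute-bound]

k=0 load=t0/6c comp=- wait=6 total=6
k=1 load=t1/2c comp=t0/2c wait=2 total=8
k=2 load=t2/6c comp=t1/8c wait=8 total=16
k=3 load=t3/4c comp=t2/2c wait=4 total=20
k=4 load=t4/6c comp=t3/6c wait=6 total=26
k=5 load=t5/9c comp=t4/4c wait=9 total=35
k=6 load=t6/9c comp=t5/9c wait=9 total=44
k=7 load=t7/2c comp=t6/2c wait=2 total=46
k=8 load=- comp=t7/6c wait=6 total=52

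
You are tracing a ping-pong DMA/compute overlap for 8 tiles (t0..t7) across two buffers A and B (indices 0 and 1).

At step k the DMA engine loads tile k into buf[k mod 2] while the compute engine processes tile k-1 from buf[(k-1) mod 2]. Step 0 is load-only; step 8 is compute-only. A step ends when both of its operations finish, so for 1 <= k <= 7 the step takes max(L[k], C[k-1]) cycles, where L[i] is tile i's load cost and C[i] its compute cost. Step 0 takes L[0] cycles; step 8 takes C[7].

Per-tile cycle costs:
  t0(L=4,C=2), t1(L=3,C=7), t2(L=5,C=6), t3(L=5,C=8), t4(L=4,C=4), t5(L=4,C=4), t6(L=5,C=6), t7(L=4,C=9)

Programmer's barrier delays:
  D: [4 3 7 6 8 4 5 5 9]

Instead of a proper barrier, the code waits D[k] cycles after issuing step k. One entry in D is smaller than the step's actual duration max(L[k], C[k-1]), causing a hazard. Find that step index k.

hazard at step 7

step 0: need L[0]=4 = 4; D[0]=4 ok
step 1: need max(L[1]=3,C[0]=2) = 3; D[1]=3 ok
step 2: need max(L[2]=5,C[1]=7) = 7; D[2]=7 ok
step 3: need max(L[3]=5,C[2]=6) = 6; D[3]=6 ok
step 4: need max(L[4]=4,C[3]=8) = 8; D[4]=8 ok
step 5: need max(L[5]=4,C[4]=4) = 4; D[5]=4 ok
step 6: need max(L[6]=5,C[5]=4) = 5; D[6]=5 ok
step 7: need max(L[7]=4,C[6]=6) = 6; D[7]=5 SHORT
step 8: need C[7]=9 = 9; D[8]=9 ok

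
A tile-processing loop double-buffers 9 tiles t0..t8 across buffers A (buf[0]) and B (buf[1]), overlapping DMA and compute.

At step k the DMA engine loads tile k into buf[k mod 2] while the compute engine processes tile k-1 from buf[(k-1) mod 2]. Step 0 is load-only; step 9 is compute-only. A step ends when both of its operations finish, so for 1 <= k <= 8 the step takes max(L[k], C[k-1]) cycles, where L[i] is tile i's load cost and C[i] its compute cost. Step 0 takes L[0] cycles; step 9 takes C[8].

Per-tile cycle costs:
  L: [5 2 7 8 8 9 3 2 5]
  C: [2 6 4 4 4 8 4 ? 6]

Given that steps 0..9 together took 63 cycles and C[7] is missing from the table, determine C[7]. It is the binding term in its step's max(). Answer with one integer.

step 0 | dur = L[0]=5 = 5
step 1 | dur = max(L[1]=2, C[0]=2) = 2
step 2 | dur = max(L[2]=7, C[1]=6) = 7
step 3 | dur = max(L[3]=8, C[2]=4) = 8
step 4 | dur = max(L[4]=8, C[3]=4) = 8
step 5 | dur = max(L[5]=9, C[4]=4) = 9
step 6 | dur = max(L[6]=3, C[5]=8) = 8
step 7 | dur = max(L[7]=2, C[6]=4) = 4
step 8 | dur = max(L[8]=5, C[7]=?) = C[7]  (unknown; binding)
step 9 | dur = C[8]=6 = 6
sum of known step durations = 57
dur[8] = total - known = 63 - 57 = 6
C[7] is the binding max in step 8, so C[7] = dur[8] = 6

C[7] = 6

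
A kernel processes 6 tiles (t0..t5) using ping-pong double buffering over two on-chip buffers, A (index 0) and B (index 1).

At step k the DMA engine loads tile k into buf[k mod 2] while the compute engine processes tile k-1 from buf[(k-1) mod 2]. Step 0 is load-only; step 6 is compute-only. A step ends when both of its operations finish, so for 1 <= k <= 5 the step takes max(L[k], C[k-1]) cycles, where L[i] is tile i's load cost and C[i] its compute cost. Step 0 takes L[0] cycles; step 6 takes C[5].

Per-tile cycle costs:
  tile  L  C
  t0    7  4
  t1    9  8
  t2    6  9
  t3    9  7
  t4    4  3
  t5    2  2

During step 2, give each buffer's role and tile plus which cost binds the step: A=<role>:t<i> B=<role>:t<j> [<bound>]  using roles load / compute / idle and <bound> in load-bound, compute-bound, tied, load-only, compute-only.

  0. 7=7c; end=7; A:t0 B:-
  1. max(9,4)=9c; end=16; A:t0 B:t1
  2. max(6,8)=8c; end=24; A:t2 B:t1
  3. max(9,9)=9c; end=33; A:t2 B:t3
  4. max(4,7)=7c; end=40; A:t4 B:t3
  5. max(2,3)=3c; end=43; A:t4 B:t5
  6. 2=2c; end=45; A:t4 B:t5

step 2: A=load:t2 B=compute:t1 [compute-bound]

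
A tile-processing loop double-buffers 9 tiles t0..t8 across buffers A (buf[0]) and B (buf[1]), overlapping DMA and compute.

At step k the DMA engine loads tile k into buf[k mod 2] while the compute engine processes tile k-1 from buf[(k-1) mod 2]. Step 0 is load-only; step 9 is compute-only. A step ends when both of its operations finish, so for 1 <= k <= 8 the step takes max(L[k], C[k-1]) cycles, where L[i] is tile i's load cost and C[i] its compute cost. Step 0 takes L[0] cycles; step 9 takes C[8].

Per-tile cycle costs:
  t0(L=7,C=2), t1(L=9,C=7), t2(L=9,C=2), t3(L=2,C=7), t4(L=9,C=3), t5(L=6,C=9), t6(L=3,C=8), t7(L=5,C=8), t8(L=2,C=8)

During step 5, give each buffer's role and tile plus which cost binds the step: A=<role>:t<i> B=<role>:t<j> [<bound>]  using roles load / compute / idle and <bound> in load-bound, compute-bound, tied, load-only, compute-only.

step 5: A=compute:t4 B=load:t5 [load-bound]

k=0 load=t0/7c comp=- wait=7 total=7
k=1 load=t1/9c comp=t0/2c wait=9 total=16
k=2 load=t2/9c comp=t1/7c wait=9 total=25
k=3 load=t3/2c comp=t2/2c wait=2 total=27
k=4 load=t4/9c comp=t3/7c wait=9 total=36
k=5 load=t5/6c comp=t4/3c wait=6 total=42
k=6 load=t6/3c comp=t5/9c wait=9 total=51
k=7 load=t7/5c comp=t6/8c wait=8 total=59
k=8 load=t8/2c comp=t7/8c wait=8 total=67
k=9 load=- comp=t8/8c wait=8 total=75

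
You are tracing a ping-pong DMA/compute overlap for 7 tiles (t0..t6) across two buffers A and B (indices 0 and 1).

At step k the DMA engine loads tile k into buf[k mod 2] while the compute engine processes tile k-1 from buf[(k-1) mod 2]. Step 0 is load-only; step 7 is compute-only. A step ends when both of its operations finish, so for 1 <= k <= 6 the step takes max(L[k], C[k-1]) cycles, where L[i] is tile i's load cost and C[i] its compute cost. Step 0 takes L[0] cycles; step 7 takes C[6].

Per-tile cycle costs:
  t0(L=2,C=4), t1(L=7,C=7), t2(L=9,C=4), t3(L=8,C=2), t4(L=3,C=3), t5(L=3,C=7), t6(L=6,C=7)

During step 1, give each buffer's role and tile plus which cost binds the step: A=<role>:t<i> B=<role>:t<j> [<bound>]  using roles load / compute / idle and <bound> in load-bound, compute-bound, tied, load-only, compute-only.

k=0 load=t0/2c comp=- wait=2 total=2
k=1 load=t1/7c comp=t0/4c wait=7 total=9
k=2 load=t2/9c comp=t1/7c wait=9 total=18
k=3 load=t3/8c comp=t2/4c wait=8 total=26
k=4 load=t4/3c comp=t3/2c wait=3 total=29
k=5 load=t5/3c comp=t4/3c wait=3 total=32
k=6 load=t6/6c comp=t5/7c wait=7 total=39
k=7 load=- comp=t6/7c wait=7 total=46

step 1: A=compute:t0 B=load:t1 [load-bound]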